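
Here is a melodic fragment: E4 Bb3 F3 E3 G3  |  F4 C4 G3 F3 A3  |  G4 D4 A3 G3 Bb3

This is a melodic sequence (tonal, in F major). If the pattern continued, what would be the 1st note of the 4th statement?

A4

With 5-note cells, note 1 of each statement runs E4, F4, G4.
Each moves up a 2nd; the next is A4.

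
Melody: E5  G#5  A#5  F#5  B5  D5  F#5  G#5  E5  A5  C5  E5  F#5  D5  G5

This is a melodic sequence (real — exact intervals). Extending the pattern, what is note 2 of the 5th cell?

The unit is 5 notes. Position-2 pitches of the 3 shown cells: G#5, F#5, E5.
Extending down a 2nd: D5 → C5.

C5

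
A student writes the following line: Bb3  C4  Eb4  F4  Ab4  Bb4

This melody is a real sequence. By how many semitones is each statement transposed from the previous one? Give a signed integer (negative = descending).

The 2-note cells begin on Bb3, Eb4, Ab4 — each up a 4th from the last.
Bb3→Eb4 is 63 − 58 = 5 semitones.

5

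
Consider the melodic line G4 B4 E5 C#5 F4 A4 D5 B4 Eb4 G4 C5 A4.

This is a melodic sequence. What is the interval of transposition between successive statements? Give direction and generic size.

The 4-note cells begin on G4, F4, Eb4 — each down a 2nd from the last.
G4 to F4 is down a 2nd.

down a 2nd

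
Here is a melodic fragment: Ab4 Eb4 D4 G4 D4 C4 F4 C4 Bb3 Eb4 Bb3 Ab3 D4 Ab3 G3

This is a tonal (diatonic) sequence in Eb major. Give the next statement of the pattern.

C4 G3 F3

Unit = 3 notes; the statements start on Ab4, G4, F4, Eb4, D4, moving down a 2nd each time.
From C4 the diatonic shape gives C4 G3 F3.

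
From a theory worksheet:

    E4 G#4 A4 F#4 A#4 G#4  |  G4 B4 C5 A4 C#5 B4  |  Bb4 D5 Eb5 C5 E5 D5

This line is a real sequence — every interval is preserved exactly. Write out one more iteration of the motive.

The 6-note cells begin on E4, G4, Bb4 — each up a 3rd from the last.
From Db5 the exact shape gives Db5 F5 Gb5 Eb5 G5 F5.

Db5 F5 Gb5 Eb5 G5 F5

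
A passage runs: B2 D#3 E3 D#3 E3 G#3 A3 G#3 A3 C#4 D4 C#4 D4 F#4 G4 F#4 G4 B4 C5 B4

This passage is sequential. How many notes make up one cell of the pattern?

4

20 notes total. Splitting into 5 groups of 4:
B2 D#3 E3 D#3 | E3 G#3 A3 G#3 | A3 C#4 D4 C#4 | D4 F#4 G4 F#4 | G4 B4 C5 B4
Every group is a transposition up a 4th of the one before; no shorter unit works.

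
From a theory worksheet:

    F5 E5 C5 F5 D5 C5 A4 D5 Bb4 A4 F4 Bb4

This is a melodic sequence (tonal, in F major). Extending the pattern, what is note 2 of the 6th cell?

Grouping in 4s, the 2nd note of each cell is E5, C5, A4.
Extending down a 3rd: F4 → D4 → Bb3.

Bb3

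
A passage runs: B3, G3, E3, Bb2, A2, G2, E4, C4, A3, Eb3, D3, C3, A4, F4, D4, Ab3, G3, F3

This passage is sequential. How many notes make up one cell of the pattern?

There are 18 notes; a 6-note unit gives 3 cells:
B3 G3 E3 Bb2 A2 G2 | E4 C4 A3 Eb3 D3 C3 | A4 F4 D4 Ab3 G3 F3
That's a consistent up a 4th shift per cell, and no other grouping gives one.

6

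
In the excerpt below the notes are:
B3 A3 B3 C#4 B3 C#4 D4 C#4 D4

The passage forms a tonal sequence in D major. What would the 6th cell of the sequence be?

The 3-note cells begin on B3, C#4, D4 — each up a 2nd from the last.
Continuing the starts: E4 → F#4 → G4.
From G4 the diatonic shape gives G4 F#4 G4.

G4 F#4 G4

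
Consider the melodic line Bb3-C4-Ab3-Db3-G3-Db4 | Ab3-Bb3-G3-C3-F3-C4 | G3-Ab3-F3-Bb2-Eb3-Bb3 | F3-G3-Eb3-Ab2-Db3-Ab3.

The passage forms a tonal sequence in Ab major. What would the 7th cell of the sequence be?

C3 Db3 Bb2 Eb2 Ab2 Eb3

Unit = 6 notes; the statements start on Bb3, Ab3, G3, F3, moving down a 2nd each time.
Extending down a 2nd: Eb3 → Db3 → C3.
Statement 7 starts on C3 and keeps the same diatonic contour: C3 Db3 Bb2 Eb2 Ab2 Eb3.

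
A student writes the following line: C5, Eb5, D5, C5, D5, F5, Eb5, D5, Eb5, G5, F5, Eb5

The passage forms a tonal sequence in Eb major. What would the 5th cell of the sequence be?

The 4-note cells begin on C5, D5, Eb5 — each up a 2nd from the last.
Extending up a 2nd: F5 → G5.
So cell 5 is G5 Bb5 Ab5 G5.

G5 Bb5 Ab5 G5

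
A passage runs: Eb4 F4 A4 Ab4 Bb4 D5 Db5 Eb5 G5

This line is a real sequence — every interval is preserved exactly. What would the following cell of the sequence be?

Unit = 3 notes; the statements start on Eb4, Ab4, Db5, moving up a 4th each time.
So cell 4 is Gb5 Ab5 C6.

Gb5 Ab5 C6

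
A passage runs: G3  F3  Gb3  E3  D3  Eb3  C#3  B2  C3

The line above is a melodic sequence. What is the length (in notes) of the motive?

3

9 notes total. Splitting into 3 groups of 3:
G3 F3 Gb3 | E3 D3 Eb3 | C#3 B2 C3
Every group is a transposition down a 3rd of the one before; no shorter unit works.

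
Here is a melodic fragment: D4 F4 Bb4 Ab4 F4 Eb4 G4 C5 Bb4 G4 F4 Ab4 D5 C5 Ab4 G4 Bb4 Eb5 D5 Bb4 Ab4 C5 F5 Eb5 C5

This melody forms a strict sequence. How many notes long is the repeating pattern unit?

25 notes total. Splitting into 5 groups of 5:
D4 F4 Bb4 Ab4 F4 | Eb4 G4 C5 Bb4 G4 | F4 Ab4 D5 C5 Ab4 | G4 Bb4 Eb5 D5 Bb4 | Ab4 C5 F5 Eb5 C5
That's a consistent up a 2nd shift per cell, and no other grouping gives one.

5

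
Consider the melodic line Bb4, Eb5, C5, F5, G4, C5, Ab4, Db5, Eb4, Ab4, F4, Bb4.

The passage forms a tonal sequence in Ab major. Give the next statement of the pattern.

C4 F4 Db4 G4

Unit = 4 notes; the statements start on Bb4, G4, Eb4, moving down a 3rd each time.
From C4 the diatonic shape gives C4 F4 Db4 G4.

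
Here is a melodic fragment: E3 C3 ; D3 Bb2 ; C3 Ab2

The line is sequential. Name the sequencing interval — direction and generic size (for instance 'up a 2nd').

down a 2nd

The 2-note cells begin on E3, D3, C3 — each down a 2nd from the last.
From E3 to D3: down a 2nd.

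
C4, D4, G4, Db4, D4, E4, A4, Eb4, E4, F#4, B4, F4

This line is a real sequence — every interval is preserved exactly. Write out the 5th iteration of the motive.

The 4-note cells begin on C4, D4, E4 — each up a 2nd from the last.
Extending up a 2nd: F#4 → G#4.
Statement 5 starts on G#4 and keeps the same exact contour: G#4 A#4 D#5 A4.

G#4 A#4 D#5 A4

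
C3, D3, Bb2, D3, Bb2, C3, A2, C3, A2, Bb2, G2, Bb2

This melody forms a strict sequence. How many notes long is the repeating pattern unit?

12 notes total. Splitting into 3 groups of 4:
C3 D3 Bb2 D3 | Bb2 C3 A2 C3 | A2 Bb2 G2 Bb2
Every group is a transposition down a 2nd of the one before; no shorter unit works.

4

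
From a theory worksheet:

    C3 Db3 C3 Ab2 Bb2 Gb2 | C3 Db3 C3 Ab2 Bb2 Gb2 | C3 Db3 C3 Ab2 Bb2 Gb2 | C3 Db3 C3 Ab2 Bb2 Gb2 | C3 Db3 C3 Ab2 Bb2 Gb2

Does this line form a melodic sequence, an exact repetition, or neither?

repetition

Each 6-note cell is identical (C3 Db3 C3 Ab2 Bb2 Gb2), restated at the same pitch.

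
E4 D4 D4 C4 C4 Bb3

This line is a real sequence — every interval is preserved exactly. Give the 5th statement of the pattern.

Ab3 Gb3

With a 2-note motive the entries are E4, D4, C4, each down a 2nd from the previous.
Continuing the starts: Bb3 → Ab3.
Statement 5 starts on Ab3 and keeps the same exact contour: Ab3 Gb3.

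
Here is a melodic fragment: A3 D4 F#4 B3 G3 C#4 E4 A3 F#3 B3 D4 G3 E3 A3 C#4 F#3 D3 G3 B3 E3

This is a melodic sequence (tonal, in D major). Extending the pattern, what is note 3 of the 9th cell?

The unit is 4 notes. Position-3 pitches of the 5 shown cells: F#4, E4, D4, C#4, B3.
Carrying that down a 2nd forward: A3 → G3 → F#3 → E3.

E3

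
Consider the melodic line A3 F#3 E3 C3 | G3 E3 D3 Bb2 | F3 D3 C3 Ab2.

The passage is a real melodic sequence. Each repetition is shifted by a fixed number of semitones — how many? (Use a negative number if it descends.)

-2

Unit = 4 notes; the statements start on A3, G3, F3, moving down a 2nd each time.
Counting half-steps from A3 to G3: -2.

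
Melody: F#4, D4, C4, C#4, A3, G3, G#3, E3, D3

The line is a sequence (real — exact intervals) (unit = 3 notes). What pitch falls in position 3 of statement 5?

E2

The unit is 3 notes. Position-3 pitches of the 3 shown cells: C4, G3, D3.
Carrying that down a 4th forward: A2 → E2.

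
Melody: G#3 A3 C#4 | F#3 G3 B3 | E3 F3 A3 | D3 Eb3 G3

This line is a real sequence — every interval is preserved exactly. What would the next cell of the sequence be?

C3 Db3 F3

Taking 3-note groups, the heads are G#3, F#3, E3, D3: the pattern moves down a 2nd.
Statement 5 starts on C3 and keeps the same exact contour: C3 Db3 F3.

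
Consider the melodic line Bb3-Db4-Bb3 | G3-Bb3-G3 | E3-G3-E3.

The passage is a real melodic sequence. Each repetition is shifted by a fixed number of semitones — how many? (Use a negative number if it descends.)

-3

The 3-note cells begin on Bb3, G3, E3 — each down a 3rd from the last.
Counting half-steps from Bb3 to G3: -3.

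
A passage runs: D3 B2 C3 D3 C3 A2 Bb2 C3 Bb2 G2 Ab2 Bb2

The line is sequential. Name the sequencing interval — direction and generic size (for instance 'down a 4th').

down a 2nd

With a 4-note motive the entries are D3, C3, Bb2, each down a 2nd from the previous.
From D3 to C3: down a 2nd.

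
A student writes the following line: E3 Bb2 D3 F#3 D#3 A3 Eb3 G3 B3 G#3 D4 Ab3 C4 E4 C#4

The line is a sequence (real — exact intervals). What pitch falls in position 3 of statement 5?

With 5-note cells, note 3 of each statement runs D3, G3, C4.
Extending up a 4th: F4 → Bb4.

Bb4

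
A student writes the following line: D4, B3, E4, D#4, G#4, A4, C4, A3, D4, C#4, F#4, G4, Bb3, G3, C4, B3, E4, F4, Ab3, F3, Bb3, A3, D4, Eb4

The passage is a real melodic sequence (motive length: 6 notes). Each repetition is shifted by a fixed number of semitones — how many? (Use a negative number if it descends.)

Taking 6-note groups, the heads are D4, C4, Bb3, Ab3: the pattern moves down a 2nd.
D4 to C4 spans -2 semitones.

-2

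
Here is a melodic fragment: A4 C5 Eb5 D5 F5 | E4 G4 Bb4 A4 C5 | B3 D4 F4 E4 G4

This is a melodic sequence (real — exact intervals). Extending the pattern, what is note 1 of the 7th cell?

D#2

The unit is 5 notes. Position-1 pitches of the 3 shown cells: A4, E4, B3.
Extending down a 4th: F#3 → C#3 → G#2 → D#2.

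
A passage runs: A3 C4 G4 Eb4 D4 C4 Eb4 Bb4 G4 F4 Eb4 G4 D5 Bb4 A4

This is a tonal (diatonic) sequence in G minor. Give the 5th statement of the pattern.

Unit = 5 notes; the statements start on A3, C4, Eb4, moving up a 3rd each time.
Extending up a 3rd: G4 → Bb4.
Statement 5 starts on Bb4 and keeps the same diatonic contour: Bb4 D5 A5 F5 Eb5.

Bb4 D5 A5 F5 Eb5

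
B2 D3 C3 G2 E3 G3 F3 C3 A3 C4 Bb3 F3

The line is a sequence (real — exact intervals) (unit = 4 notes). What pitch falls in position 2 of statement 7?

Ab5

With 4-note cells, note 2 of each statement runs D3, G3, C4.
Carrying that up a 4th forward: F4 → Bb4 → Eb5 → Ab5.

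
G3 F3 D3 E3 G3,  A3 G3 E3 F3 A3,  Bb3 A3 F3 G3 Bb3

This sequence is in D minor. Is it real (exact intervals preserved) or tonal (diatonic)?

Every note is diatonic to D minor.
Cell 1 has +2 semitones from note 3 to 4, but cell 2 has +1 — the interval quality changes while the contour stays the same, which is the hallmark of a tonal sequence.

tonal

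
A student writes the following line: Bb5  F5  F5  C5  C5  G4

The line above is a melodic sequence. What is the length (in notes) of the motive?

2

6 notes total. Splitting into 3 groups of 2:
Bb5 F5 | F5 C5 | C5 G4
That's a consistent down a 4th shift per cell, and no other grouping gives one.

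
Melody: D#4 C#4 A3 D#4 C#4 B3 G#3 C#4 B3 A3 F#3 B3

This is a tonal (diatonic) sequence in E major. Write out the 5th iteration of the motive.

Unit = 4 notes; the statements start on D#4, C#4, B3, moving down a 2nd each time.
Continuing the starts: A3 → G#3.
From G#3 the diatonic shape gives G#3 F#3 D#3 G#3.

G#3 F#3 D#3 G#3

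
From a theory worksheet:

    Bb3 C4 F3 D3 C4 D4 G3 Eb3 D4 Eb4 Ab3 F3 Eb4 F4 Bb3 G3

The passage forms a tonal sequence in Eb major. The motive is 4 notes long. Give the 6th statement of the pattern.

G4 Ab4 D4 Bb3

With a 4-note motive the entries are Bb3, C4, D4, Eb4, each up a 2nd from the previous.
Extending up a 2nd: F4 → G4.
Statement 6 starts on G4 and keeps the same diatonic contour: G4 Ab4 D4 Bb3.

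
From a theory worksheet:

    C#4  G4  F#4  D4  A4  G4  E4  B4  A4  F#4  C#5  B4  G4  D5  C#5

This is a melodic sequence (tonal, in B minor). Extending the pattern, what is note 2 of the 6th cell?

E5

With 3-note cells, note 2 of each statement runs G4, A4, B4, C#5, D5.
One more up a 2nd gives E5.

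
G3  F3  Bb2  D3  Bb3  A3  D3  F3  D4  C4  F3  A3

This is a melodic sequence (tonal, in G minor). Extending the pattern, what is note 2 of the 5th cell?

G4

With 4-note cells, note 2 of each statement runs F3, A3, C4.
Extending up a 3rd: Eb4 → G4.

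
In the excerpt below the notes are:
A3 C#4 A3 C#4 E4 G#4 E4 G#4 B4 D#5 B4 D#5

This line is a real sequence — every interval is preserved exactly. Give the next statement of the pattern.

Taking 4-note groups, the heads are A3, E4, B4: the pattern moves up a 5th.
Statement 4 starts on F#5 and keeps the same exact contour: F#5 A#5 F#5 A#5.

F#5 A#5 F#5 A#5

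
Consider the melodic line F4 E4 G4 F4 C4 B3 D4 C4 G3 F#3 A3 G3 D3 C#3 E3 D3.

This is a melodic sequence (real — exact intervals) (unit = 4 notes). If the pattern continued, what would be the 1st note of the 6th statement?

E2

The unit is 4 notes. Position-1 pitches of the 4 shown cells: F4, C4, G3, D3.
Extending down a 4th: A2 → E2.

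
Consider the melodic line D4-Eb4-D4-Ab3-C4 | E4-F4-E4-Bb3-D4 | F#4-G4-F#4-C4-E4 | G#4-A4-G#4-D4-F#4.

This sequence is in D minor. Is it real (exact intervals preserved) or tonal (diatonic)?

Each cell has the same semitone pattern (1, -1, -6, 4) — intervals are preserved exactly.
And Eb4 lies outside D minor, so the sequence is real rather than tonal.

real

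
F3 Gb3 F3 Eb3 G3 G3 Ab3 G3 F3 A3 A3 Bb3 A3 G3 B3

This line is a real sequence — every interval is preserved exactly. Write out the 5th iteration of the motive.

Taking 5-note groups, the heads are F3, G3, A3: the pattern moves up a 2nd.
Carrying on: B3 → C#4.
From C#4 the exact shape gives C#4 D4 C#4 B3 D#4.

C#4 D4 C#4 B3 D#4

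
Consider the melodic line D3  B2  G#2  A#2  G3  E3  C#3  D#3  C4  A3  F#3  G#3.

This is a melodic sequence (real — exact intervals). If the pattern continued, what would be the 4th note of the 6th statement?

With 4-note cells, note 4 of each statement runs A#2, D#3, G#3.
Extending up a 4th: C#4 → F#4 → B4.

B4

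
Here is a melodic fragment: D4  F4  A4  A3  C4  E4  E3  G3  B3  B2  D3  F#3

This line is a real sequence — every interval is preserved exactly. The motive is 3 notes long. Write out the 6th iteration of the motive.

The 3-note cells begin on D4, A3, E3, B2 — each down a 4th from the last.
Carrying on: F#2 → C#2.
Statement 6 starts on C#2 and keeps the same exact contour: C#2 E2 G#2.

C#2 E2 G#2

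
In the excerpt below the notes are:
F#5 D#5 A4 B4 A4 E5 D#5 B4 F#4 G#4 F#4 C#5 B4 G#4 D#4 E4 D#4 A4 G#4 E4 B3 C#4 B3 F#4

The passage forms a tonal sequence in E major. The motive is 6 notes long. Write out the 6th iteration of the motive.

C#4 A3 E3 F#3 E3 B3

With a 6-note motive the entries are F#5, D#5, B4, G#4, each down a 3rd from the previous.
Extending down a 3rd: E4 → C#4.
So cell 6 is C#4 A3 E3 F#3 E3 B3.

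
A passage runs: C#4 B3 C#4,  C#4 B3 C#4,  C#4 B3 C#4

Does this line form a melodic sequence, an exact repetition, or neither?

Each 3-note cell is identical (C#4 B3 C#4), restated at the same pitch.

repetition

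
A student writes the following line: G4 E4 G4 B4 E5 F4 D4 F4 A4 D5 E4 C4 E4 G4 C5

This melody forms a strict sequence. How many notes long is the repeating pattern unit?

15 notes total. Splitting into 3 groups of 5:
G4 E4 G4 B4 E5 | F4 D4 F4 A4 D5 | E4 C4 E4 G4 C5
That's a consistent down a 2nd shift per cell, and no other grouping gives one.

5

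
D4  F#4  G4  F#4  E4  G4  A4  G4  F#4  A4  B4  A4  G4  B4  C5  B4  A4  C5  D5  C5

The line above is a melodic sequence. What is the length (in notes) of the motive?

4

20 notes total. Splitting into 5 groups of 4:
D4 F#4 G4 F#4 | E4 G4 A4 G4 | F#4 A4 B4 A4 | G4 B4 C5 B4 | A4 C5 D5 C5
Each cell is the previous one up a 2nd — so the unit is 4 notes.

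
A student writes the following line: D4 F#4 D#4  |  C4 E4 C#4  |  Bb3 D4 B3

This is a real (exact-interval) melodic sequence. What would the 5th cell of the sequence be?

The 3-note cells begin on D4, C4, Bb3 — each down a 2nd from the last.
Continuing the starts: Ab3 → Gb3.
So cell 5 is Gb3 Bb3 G3.

Gb3 Bb3 G3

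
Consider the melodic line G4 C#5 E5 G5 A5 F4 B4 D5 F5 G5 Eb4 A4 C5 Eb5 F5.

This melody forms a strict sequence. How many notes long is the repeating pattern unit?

15 notes total. Splitting into 3 groups of 5:
G4 C#5 E5 G5 A5 | F4 B4 D5 F5 G5 | Eb4 A4 C5 Eb5 F5
Every group is a transposition down a 2nd of the one before; no shorter unit works.

5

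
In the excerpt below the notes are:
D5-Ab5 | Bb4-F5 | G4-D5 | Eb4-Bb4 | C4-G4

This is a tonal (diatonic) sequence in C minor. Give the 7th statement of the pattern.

F3 C4

With a 2-note motive the entries are D5, Bb4, G4, Eb4, C4, each down a 3rd from the previous.
Extending down a 3rd: Ab3 → F3.
So cell 7 is F3 C4.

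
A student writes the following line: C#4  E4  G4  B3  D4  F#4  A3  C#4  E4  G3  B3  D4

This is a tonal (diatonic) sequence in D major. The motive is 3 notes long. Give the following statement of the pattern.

Taking 3-note groups, the heads are C#4, B3, A3, G3: the pattern moves down a 2nd.
From F#3 the diatonic shape gives F#3 A3 C#4.

F#3 A3 C#4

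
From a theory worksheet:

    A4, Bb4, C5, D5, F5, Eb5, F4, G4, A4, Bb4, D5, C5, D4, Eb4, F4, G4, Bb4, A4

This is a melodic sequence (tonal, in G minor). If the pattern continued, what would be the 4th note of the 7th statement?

F3

With 6-note cells, note 4 of each statement runs D5, Bb4, G4.
Each moves down a 3rd. Continuing: Eb4 → C4 → A3 → F3.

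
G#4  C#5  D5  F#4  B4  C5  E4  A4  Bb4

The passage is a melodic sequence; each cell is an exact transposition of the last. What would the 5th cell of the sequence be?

C4 F4 Gb4

With a 3-note motive the entries are G#4, F#4, E4, each down a 2nd from the previous.
Extending down a 2nd: D4 → C4.
Statement 5 starts on C4 and keeps the same exact contour: C4 F4 Gb4.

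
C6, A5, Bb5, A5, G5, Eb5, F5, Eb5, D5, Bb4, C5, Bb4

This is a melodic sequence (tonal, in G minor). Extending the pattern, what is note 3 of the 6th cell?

A3

With 4-note cells, note 3 of each statement runs Bb5, F5, C5.
Carrying that down a 4th forward: G4 → D4 → A3.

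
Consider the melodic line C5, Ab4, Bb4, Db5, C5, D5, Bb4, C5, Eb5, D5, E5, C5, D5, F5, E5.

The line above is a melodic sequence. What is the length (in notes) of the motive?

5

Try groups of 5 (3 cells in 15 notes):
C5 Ab4 Bb4 Db5 C5 | D5 Bb4 C5 Eb5 D5 | E5 C5 D5 F5 E5
Every group is a transposition up a 2nd of the one before; no shorter unit works.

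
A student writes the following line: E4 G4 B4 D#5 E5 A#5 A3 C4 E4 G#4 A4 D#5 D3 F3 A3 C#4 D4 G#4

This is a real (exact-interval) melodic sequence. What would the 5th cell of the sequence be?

Unit = 6 notes; the statements start on E4, A3, D3, moving down a 5th each time.
Extending down a 5th: G2 → C2.
From C2 the exact shape gives C2 Eb2 G2 B2 C3 F#3.

C2 Eb2 G2 B2 C3 F#3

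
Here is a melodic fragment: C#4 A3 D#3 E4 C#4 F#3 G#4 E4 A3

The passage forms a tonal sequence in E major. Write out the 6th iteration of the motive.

Taking 3-note groups, the heads are C#4, E4, G#4: the pattern moves up a 3rd.
Continuing the starts: B4 → D#5 → F#5.
So cell 6 is F#5 D#5 G#4.

F#5 D#5 G#4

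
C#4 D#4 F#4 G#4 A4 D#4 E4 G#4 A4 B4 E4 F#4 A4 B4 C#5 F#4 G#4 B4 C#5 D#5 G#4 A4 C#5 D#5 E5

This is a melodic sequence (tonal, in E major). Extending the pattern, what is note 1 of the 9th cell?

With 5-note cells, note 1 of each statement runs C#4, D#4, E4, F#4, G#4.
Carrying that up a 2nd forward: A4 → B4 → C#5 → D#5.

D#5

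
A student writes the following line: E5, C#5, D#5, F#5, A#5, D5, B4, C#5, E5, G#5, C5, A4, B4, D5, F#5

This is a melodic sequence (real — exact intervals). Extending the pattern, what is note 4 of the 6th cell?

With 5-note cells, note 4 of each statement runs F#5, E5, D5.
Carrying that down a 2nd forward: C5 → Bb4 → Ab4.

Ab4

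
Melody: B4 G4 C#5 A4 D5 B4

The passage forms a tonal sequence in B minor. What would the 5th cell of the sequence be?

F#5 D5

Unit = 2 notes; the statements start on B4, C#5, D5, moving up a 2nd each time.
Extending up a 2nd: E5 → F#5.
From F#5 the diatonic shape gives F#5 D5.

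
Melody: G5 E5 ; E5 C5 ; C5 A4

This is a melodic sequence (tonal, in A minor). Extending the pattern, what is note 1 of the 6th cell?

D4

With 2-note cells, note 1 of each statement runs G5, E5, C5.
Carrying that down a 3rd forward: A4 → F4 → D4.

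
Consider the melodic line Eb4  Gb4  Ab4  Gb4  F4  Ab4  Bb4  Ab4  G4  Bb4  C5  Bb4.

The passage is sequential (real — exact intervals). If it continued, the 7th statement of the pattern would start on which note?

D#5

With a 4-note motive the entries are Eb4, F4, G4, each up a 2nd from the previous.
Continuing: A4 → B4 → C#5 → D#5. Statement 7 starts on D#5.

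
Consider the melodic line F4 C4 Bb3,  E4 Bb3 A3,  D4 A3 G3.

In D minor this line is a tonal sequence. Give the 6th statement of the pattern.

Unit = 3 notes; the statements start on F4, E4, D4, moving down a 2nd each time.
Continuing the starts: C4 → Bb3 → A3.
Statement 6 starts on A3 and keeps the same diatonic contour: A3 E3 D3.

A3 E3 D3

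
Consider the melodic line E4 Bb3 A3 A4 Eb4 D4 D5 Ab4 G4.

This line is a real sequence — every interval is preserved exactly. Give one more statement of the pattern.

G5 Db5 C5

With a 3-note motive the entries are E4, A4, D5, each up a 4th from the previous.
So cell 4 is G5 Db5 C5.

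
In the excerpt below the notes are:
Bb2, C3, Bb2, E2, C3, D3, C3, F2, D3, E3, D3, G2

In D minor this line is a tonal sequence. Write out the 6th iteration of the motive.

With a 4-note motive the entries are Bb2, C3, D3, each up a 2nd from the previous.
Continuing the starts: E3 → F3 → G3.
So cell 6 is G3 A3 G3 C3.

G3 A3 G3 C3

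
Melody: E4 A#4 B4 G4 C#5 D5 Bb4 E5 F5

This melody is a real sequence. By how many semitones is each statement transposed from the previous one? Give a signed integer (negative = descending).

3

The 3-note cells begin on E4, G4, Bb4 — each up a 3rd from the last.
Counting half-steps from E4 to G4: 3.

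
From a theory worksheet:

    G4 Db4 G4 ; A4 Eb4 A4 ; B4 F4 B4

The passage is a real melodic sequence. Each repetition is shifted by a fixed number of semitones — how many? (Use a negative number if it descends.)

2

The 3-note cells begin on G4, A4, B4 — each up a 2nd from the last.
Counting half-steps from G4 to A4: 2.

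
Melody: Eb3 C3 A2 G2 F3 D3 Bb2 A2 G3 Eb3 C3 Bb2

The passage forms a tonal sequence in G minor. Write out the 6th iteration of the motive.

C4 A3 F3 Eb3

With a 4-note motive the entries are Eb3, F3, G3, each up a 2nd from the previous.
Continuing the starts: A3 → Bb3 → C4.
Statement 6 starts on C4 and keeps the same diatonic contour: C4 A3 F3 Eb3.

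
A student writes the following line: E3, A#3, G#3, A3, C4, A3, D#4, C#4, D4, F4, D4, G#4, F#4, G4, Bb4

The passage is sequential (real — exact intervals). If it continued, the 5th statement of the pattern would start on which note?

Unit = 5 notes; the statements start on E3, A3, D4, moving up a 4th each time.
Extending the heads up a 4th: G4 → C5.

C5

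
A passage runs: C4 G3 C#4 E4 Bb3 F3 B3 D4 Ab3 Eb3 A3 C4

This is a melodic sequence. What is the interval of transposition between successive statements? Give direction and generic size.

down a 2nd

Taking 4-note groups, the heads are C4, Bb3, Ab3: the pattern moves down a 2nd.
From C4 to Bb3: down a 2nd.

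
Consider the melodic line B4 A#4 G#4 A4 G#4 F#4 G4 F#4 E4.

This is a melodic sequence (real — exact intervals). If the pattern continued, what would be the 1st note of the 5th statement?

The unit is 3 notes. Position-1 pitches of the 3 shown cells: B4, A4, G4.
Carrying that down a 2nd forward: F4 → Eb4.

Eb4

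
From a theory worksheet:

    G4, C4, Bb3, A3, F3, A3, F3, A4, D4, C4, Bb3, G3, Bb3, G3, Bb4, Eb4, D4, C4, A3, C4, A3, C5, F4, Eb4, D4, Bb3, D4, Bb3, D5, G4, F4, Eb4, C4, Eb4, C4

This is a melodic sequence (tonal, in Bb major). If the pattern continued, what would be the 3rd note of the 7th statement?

Grouping in 7s, the 3rd note of each cell is Bb3, C4, D4, Eb4, F4.
Carrying that up a 2nd forward: G4 → A4.

A4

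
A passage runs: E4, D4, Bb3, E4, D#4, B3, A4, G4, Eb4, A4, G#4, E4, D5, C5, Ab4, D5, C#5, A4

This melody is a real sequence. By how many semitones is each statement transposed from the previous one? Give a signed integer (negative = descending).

5

With a 6-note motive the entries are E4, A4, D5, each up a 4th from the previous.
E4 to A4 spans +5 semitones.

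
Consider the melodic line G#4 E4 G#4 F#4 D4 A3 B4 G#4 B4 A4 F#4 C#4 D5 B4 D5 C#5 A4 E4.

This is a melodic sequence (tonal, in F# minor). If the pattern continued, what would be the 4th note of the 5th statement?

G#5

With 6-note cells, note 4 of each statement runs F#4, A4, C#5.
Each moves up a 3rd. Continuing: E5 → G#5.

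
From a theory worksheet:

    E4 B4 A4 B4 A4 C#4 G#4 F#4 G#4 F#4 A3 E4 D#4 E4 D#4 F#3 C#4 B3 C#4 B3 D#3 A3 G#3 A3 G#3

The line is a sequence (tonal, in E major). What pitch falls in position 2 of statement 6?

F#3

The unit is 5 notes. Position-2 pitches of the 5 shown cells: B4, G#4, E4, C#4, A3.
One more down a 3rd gives F#3.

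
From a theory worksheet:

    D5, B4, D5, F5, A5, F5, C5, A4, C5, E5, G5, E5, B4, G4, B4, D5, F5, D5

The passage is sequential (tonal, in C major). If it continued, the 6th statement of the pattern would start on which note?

F4

The 6-note cells begin on D5, C5, B4 — each down a 2nd from the last.
Extending the heads down a 2nd: A4 → G4 → F4.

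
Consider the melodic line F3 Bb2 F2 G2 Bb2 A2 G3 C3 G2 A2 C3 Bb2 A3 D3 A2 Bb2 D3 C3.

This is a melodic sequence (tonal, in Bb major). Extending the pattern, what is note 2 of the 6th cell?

G3

The unit is 6 notes. Position-2 pitches of the 3 shown cells: Bb2, C3, D3.
Each moves up a 2nd. Continuing: Eb3 → F3 → G3.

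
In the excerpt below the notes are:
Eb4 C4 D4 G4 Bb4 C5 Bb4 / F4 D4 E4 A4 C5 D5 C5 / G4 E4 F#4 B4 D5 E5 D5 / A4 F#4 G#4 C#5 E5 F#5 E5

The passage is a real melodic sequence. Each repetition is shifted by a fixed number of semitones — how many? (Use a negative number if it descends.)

With a 7-note motive the entries are Eb4, F4, G4, A4, each up a 2nd from the previous.
Eb4→F4 is 65 − 63 = 2 semitones.

2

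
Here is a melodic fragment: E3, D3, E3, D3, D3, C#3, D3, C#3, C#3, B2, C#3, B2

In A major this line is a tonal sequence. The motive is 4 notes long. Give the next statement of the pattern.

The 4-note cells begin on E3, D3, C#3 — each down a 2nd from the last.
From B2 the diatonic shape gives B2 A2 B2 A2.

B2 A2 B2 A2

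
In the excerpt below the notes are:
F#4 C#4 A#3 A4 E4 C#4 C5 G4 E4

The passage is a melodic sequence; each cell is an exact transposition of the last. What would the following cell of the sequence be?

Eb5 Bb4 G4

With a 3-note motive the entries are F#4, A4, C5, each up a 3rd from the previous.
From Eb5 the exact shape gives Eb5 Bb4 G4.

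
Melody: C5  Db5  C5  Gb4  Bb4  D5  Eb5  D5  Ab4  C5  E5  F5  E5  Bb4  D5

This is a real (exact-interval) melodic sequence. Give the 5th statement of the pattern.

G#5 A5 G#5 D5 F#5

Taking 5-note groups, the heads are C5, D5, E5: the pattern moves up a 2nd.
Carrying on: F#5 → G#5.
So cell 5 is G#5 A5 G#5 D5 F#5.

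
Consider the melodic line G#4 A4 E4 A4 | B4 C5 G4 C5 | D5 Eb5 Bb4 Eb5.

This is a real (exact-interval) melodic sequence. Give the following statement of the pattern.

F5 Gb5 Db5 Gb5

Unit = 4 notes; the statements start on G#4, B4, D5, moving up a 3rd each time.
Statement 4 starts on F5 and keeps the same exact contour: F5 Gb5 Db5 Gb5.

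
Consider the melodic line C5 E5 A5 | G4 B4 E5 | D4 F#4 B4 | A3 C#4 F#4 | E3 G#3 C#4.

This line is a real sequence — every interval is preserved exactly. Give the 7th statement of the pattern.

F#2 A#2 D#3

The 3-note cells begin on C5, G4, D4, A3, E3 — each down a 4th from the last.
Continuing the starts: B2 → F#2.
Statement 7 starts on F#2 and keeps the same exact contour: F#2 A#2 D#3.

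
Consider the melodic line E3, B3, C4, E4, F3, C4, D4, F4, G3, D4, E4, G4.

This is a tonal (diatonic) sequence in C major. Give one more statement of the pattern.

The 4-note cells begin on E3, F3, G3 — each up a 2nd from the last.
So cell 4 is A3 E4 F4 A4.

A3 E4 F4 A4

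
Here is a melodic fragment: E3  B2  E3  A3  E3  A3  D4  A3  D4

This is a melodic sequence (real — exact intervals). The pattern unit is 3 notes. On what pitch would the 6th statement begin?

F5

Taking 3-note groups, the heads are E3, A3, D4: the pattern moves up a 4th.
Extending the heads up a 4th: G4 → C5 → F5.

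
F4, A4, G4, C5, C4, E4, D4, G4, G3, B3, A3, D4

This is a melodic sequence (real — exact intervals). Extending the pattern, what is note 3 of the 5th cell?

B2

With 4-note cells, note 3 of each statement runs G4, D4, A3.
Carrying that down a 4th forward: E3 → B2.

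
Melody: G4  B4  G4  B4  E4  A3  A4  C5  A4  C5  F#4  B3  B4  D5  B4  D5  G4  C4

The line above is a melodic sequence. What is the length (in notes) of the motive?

18 notes total. Splitting into 3 groups of 6:
G4 B4 G4 B4 E4 A3 | A4 C5 A4 C5 F#4 B3 | B4 D5 B4 D5 G4 C4
Every group is a transposition up a 2nd of the one before; no shorter unit works.

6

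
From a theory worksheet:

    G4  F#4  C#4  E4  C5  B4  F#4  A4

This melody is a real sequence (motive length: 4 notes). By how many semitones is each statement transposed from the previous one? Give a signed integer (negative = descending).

5

Taking 4-note groups, the heads are G4, C5: the pattern moves up a 4th.
G4→C5 is 72 − 67 = 5 semitones.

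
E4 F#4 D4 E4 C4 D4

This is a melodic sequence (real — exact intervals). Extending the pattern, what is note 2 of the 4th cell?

Grouping in 2s, the 2nd note of each cell is F#4, E4, D4.
From D4, down a 2nd gives C4.

C4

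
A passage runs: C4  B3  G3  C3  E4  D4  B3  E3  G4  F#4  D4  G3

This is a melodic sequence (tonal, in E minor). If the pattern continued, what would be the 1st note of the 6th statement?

With 4-note cells, note 1 of each statement runs C4, E4, G4.
Carrying that up a 3rd forward: B4 → D5 → F#5.

F#5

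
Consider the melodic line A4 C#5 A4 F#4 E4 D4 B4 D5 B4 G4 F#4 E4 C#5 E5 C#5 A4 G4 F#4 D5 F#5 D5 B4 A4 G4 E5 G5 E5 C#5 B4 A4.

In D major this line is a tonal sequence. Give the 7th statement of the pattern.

Unit = 6 notes; the statements start on A4, B4, C#5, D5, E5, moving up a 2nd each time.
Carrying on: F#5 → G5.
From G5 the diatonic shape gives G5 B5 G5 E5 D5 C#5.

G5 B5 G5 E5 D5 C#5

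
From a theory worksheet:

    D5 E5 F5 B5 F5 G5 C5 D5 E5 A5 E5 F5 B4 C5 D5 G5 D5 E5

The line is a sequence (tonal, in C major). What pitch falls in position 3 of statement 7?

G4

The unit is 6 notes. Position-3 pitches of the 3 shown cells: F5, E5, D5.
Extending down a 2nd: C5 → B4 → A4 → G4.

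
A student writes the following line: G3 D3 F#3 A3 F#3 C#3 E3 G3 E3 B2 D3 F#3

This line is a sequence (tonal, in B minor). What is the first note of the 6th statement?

Unit = 4 notes; the statements start on G3, F#3, E3, moving down a 2nd each time.
Extending the heads down a 2nd: D3 → C#3 → B2.

B2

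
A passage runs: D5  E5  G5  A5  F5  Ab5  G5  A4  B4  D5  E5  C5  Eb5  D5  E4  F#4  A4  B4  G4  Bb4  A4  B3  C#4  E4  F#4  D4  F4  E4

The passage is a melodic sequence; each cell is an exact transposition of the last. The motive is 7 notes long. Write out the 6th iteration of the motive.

With a 7-note motive the entries are D5, A4, E4, B3, each down a 4th from the previous.
Carrying on: F#3 → C#3.
From C#3 the exact shape gives C#3 D#3 F#3 G#3 E3 G3 F#3.

C#3 D#3 F#3 G#3 E3 G3 F#3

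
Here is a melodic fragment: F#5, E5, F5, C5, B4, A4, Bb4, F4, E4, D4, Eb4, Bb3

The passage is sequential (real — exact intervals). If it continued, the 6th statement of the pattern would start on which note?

Unit = 4 notes; the statements start on F#5, B4, E4, moving down a 5th each time.
Continuing: A3 → D3 → G2. Statement 6 starts on G2.

G2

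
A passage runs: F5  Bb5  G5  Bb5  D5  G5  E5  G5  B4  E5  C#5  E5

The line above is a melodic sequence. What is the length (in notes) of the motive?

There are 12 notes; a 4-note unit gives 3 cells:
F5 Bb5 G5 Bb5 | D5 G5 E5 G5 | B4 E5 C#5 E5
Every group is a transposition down a 3rd of the one before; no shorter unit works.

4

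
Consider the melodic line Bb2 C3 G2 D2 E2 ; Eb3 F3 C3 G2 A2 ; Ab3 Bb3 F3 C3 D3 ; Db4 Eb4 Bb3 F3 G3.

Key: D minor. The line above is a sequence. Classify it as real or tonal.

Each cell has the same semitone pattern (2, -5, -5, 2) — intervals are preserved exactly.
And Eb3 lies outside D minor, so the sequence is real rather than tonal.

real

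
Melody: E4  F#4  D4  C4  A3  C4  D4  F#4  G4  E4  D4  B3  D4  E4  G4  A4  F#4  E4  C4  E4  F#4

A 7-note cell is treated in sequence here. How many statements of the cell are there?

21 notes in groups of 7 gives 21/7 = 3 statements.
Starts: E4, F#4, G4 — each up a 2nd.

3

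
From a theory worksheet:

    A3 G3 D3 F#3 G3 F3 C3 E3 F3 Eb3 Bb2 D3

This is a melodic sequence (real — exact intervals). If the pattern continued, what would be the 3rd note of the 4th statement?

With 4-note cells, note 3 of each statement runs D3, C3, Bb2.
From Bb2, down a 2nd gives Ab2.

Ab2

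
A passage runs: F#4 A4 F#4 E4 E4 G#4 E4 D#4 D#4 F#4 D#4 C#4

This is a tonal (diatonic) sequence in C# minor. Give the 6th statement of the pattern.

A3 C#4 A3 G#3

The 4-note cells begin on F#4, E4, D#4 — each down a 2nd from the last.
Extending down a 2nd: C#4 → B3 → A3.
From A3 the diatonic shape gives A3 C#4 A3 G#3.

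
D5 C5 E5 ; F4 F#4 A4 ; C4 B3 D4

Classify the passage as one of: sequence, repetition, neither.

Note 1 of cell 2 is F4; if this were a sequence it would be G4. No unit length gives a consistent transposition pattern.

neither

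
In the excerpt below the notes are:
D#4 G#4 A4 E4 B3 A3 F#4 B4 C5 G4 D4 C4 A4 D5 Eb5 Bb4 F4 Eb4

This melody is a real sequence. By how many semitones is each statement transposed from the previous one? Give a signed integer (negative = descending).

With a 6-note motive the entries are D#4, F#4, A4, each up a 3rd from the previous.
Counting half-steps from D#4 to F#4: 3.

3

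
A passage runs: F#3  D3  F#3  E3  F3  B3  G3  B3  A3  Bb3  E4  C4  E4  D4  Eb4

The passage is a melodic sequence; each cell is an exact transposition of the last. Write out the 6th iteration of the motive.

G5 Eb5 G5 F5 Gb5

Unit = 5 notes; the statements start on F#3, B3, E4, moving up a 4th each time.
Continuing the starts: A4 → D5 → G5.
Statement 6 starts on G5 and keeps the same exact contour: G5 Eb5 G5 F5 Gb5.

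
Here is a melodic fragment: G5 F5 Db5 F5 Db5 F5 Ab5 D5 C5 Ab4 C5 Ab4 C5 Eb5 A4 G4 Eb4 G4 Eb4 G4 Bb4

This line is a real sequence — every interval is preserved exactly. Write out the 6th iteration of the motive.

With a 7-note motive the entries are G5, D5, A4, each down a 4th from the previous.
Carrying on: E4 → B3 → F#3.
So cell 6 is F#3 E3 C3 E3 C3 E3 G3.

F#3 E3 C3 E3 C3 E3 G3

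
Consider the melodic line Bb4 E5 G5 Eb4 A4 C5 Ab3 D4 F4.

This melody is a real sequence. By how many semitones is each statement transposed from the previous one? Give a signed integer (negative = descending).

With a 3-note motive the entries are Bb4, Eb4, Ab3, each down a 5th from the previous.
Bb4→Eb4 is 63 − 70 = -7 semitones.

-7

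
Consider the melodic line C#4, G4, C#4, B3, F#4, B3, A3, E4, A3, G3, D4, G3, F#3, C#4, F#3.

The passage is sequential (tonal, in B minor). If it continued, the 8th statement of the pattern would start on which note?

Unit = 3 notes; the statements start on C#4, B3, A3, G3, F#3, moving down a 2nd each time.
Extending the heads down a 2nd: E3 → D3 → C#3.

C#3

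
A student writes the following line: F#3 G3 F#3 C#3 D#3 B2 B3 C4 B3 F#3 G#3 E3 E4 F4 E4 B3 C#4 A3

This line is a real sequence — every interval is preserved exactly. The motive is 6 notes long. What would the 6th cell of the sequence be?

Taking 6-note groups, the heads are F#3, B3, E4: the pattern moves up a 4th.
Extending up a 4th: A4 → D5 → G5.
From G5 the exact shape gives G5 Ab5 G5 D5 E5 C5.

G5 Ab5 G5 D5 E5 C5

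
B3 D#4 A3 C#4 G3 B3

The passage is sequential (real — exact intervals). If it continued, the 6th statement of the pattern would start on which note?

Db3

With a 2-note motive the entries are B3, A3, G3, each down a 2nd from the previous.
Extending the heads down a 2nd: F3 → Eb3 → Db3.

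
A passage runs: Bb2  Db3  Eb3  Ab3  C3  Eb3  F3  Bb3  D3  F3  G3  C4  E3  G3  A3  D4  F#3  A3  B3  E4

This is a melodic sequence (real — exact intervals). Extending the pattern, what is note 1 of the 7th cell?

A#3

With 4-note cells, note 1 of each statement runs Bb2, C3, D3, E3, F#3.
Extending up a 2nd: G#3 → A#3.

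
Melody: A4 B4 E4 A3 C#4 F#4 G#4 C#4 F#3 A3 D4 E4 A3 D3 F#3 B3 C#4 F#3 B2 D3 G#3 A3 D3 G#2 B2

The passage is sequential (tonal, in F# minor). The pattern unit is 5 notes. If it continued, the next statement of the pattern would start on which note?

E3

With a 5-note motive the entries are A4, F#4, D4, B3, G#3, each down a 3rd from the previous.
The next head, down a 3rd from G#3, is E3.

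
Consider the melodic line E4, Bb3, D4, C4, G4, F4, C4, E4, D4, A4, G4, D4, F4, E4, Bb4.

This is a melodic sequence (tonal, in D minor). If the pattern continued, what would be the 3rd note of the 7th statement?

With 5-note cells, note 3 of each statement runs D4, E4, F4.
Carrying that up a 2nd forward: G4 → A4 → Bb4 → C5.

C5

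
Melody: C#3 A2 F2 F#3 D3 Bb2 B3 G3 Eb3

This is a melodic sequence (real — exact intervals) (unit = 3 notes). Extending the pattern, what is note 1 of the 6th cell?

Grouping in 3s, the 1st note of each cell is C#3, F#3, B3.
Carrying that up a 4th forward: E4 → A4 → D5.

D5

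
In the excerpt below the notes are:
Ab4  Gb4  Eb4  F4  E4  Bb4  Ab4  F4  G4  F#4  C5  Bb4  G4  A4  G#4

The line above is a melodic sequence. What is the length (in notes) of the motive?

15 notes total. Splitting into 3 groups of 5:
Ab4 Gb4 Eb4 F4 E4 | Bb4 Ab4 F4 G4 F#4 | C5 Bb4 G4 A4 G#4
Every group is a transposition up a 2nd of the one before; no shorter unit works.

5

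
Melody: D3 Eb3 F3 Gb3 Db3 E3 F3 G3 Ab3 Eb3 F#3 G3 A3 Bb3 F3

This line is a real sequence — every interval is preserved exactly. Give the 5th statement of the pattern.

A#3 B3 C#4 D4 A3

Taking 5-note groups, the heads are D3, E3, F#3: the pattern moves up a 2nd.
Continuing the starts: G#3 → A#3.
Statement 5 starts on A#3 and keeps the same exact contour: A#3 B3 C#4 D4 A3.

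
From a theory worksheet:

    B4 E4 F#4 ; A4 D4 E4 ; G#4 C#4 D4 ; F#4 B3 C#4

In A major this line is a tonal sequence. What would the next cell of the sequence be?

Taking 3-note groups, the heads are B4, A4, G#4, F#4: the pattern moves down a 2nd.
So cell 5 is E4 A3 B3.

E4 A3 B3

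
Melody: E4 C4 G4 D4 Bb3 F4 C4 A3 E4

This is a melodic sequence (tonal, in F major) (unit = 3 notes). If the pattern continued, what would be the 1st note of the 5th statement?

A3

Grouping in 3s, the 1st note of each cell is E4, D4, C4.
Each moves down a 2nd. Continuing: Bb3 → A3.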